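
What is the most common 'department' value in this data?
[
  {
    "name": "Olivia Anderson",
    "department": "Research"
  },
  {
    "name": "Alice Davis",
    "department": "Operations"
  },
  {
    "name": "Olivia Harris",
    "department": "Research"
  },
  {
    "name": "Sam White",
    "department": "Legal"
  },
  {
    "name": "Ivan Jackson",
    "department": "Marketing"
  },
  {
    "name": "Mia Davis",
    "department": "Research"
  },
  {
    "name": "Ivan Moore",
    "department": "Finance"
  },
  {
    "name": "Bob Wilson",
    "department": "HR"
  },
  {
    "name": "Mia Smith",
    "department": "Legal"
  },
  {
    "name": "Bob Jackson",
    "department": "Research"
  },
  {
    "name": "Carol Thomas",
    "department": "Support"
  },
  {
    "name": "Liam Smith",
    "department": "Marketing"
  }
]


Counting 'department' values across 12 records:

  Research: 4 ####
  Legal: 2 ##
  Marketing: 2 ##
  Operations: 1 #
  Finance: 1 #
  HR: 1 #
  Support: 1 #

Most common: Research (4 times)

Research (4 times)


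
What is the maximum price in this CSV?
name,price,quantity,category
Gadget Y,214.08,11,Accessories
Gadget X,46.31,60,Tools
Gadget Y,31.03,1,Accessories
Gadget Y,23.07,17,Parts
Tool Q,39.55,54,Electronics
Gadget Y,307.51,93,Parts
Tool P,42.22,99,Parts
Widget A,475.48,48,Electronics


Computing maximum price:
Values: [214.08, 46.31, 31.03, 23.07, 39.55, 307.51, 42.22, 475.48]
Max = 475.48

475.48


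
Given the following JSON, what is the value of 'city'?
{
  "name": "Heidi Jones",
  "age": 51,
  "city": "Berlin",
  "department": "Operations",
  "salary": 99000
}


Looking up field 'city'
Value: Berlin

Berlin


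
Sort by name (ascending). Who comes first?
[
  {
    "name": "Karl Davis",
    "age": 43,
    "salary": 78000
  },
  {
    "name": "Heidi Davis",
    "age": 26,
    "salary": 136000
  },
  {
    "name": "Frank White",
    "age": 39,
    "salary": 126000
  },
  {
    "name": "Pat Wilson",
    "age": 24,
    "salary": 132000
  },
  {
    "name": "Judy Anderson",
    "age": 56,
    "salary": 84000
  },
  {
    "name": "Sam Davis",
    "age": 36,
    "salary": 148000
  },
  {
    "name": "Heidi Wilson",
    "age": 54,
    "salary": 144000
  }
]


Sort by: name (ascending)

Sorted order:
  1. Frank White (name = Frank White)
  2. Heidi Davis (name = Heidi Davis)
  3. Heidi Wilson (name = Heidi Wilson)
  4. Judy Anderson (name = Judy Anderson)
  5. Karl Davis (name = Karl Davis)
  6. Pat Wilson (name = Pat Wilson)
  7. Sam Davis (name = Sam Davis)

First: Frank White

Frank White


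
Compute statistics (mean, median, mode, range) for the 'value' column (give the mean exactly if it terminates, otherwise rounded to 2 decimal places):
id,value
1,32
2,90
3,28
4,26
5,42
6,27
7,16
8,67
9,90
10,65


Data: [32, 90, 28, 26, 42, 27, 16, 67, 90, 65]
Count: 10
Sum: 483
Mean: 483/10 = 48.3
Sorted: [16, 26, 27, 28, 32, 42, 65, 67, 90, 90]
Median: 37.0
Mode: 90 (2 times)
Range: 90 - 16 = 74
Min: 16, Max: 90

mean=48.3, median=37.0, mode=90, range=74


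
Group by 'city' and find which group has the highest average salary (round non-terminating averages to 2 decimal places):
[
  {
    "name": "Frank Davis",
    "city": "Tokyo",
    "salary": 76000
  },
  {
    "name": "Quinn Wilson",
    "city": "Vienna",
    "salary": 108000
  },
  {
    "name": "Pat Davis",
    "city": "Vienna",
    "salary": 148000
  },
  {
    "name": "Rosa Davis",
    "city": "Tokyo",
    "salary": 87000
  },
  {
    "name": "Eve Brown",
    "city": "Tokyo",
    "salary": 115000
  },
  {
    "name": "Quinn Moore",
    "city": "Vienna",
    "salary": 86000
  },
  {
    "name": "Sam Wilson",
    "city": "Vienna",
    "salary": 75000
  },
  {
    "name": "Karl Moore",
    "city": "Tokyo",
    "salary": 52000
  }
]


Group by: city

Groups:
  Tokyo: 4 people, avg salary = 330000/4 = $82500
  Vienna: 4 people, avg salary = 417000/4 = $104250

Highest average salary: Vienna ($104250)

Vienna ($104250)


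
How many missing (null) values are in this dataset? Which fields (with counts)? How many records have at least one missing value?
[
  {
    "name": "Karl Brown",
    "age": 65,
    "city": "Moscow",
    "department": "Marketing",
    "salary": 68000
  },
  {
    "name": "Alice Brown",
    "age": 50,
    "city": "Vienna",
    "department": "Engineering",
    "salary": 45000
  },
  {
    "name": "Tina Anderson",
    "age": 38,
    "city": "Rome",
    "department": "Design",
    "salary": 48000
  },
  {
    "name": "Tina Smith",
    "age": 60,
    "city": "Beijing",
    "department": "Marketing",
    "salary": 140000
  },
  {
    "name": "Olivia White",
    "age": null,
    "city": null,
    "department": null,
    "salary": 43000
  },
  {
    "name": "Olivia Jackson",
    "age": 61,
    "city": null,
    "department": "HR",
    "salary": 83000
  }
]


Checking for missing (null) values in 6 records:

  Karl Brown: complete
  Alice Brown: complete
  Tina Anderson: complete
  Tina Smith: complete
  Olivia White: age, city, department
  Olivia Jackson: city

Per field:
  name: 0 missing
  age: 1 missing
  city: 2 missing
  department: 1 missing
  salary: 0 missing

Total missing values: 4
Records with any missing: 2

4 missing values (age: 1, city: 2, department: 1); 2 incomplete records


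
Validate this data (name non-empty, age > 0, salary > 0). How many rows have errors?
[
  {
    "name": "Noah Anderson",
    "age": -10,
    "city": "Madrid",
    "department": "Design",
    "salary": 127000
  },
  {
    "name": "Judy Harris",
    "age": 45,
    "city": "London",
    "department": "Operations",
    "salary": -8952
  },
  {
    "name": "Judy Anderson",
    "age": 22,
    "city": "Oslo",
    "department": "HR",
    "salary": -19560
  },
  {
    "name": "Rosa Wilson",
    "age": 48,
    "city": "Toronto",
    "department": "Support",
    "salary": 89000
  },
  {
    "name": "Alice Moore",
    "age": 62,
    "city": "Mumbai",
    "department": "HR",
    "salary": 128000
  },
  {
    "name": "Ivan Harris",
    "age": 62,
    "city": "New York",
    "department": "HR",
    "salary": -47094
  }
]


Validating 6 records:
Rules: name non-empty, age > 0, salary > 0

  Row 1 (Noah Anderson): negative age: -10
  Row 2 (Judy Harris): negative salary: -8952
  Row 3 (Judy Anderson): negative salary: -19560
  Row 4 (Rosa Wilson): OK
  Row 5 (Alice Moore): OK
  Row 6 (Ivan Harris): negative salary: -47094

Total errors: 4

4 errors


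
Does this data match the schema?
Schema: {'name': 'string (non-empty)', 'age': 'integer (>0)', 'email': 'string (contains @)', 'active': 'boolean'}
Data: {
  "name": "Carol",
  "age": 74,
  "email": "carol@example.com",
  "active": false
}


Validating each field against schema:
  name: OK (non-empty string)
  age: OK (positive integer)
  email: OK (string with @)
  active: OK (boolean)

Result: VALID

VALID


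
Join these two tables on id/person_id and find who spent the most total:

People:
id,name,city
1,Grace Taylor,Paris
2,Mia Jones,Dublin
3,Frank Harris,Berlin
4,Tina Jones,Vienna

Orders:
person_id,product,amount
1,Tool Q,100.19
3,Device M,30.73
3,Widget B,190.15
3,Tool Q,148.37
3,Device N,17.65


Join on: people.id = orders.person_id

Joined rows:
  Grace Taylor (Paris) bought Tool Q for $100.19
  Frank Harris (Berlin) bought Device M for $30.73
  Frank Harris (Berlin) bought Widget B for $190.15
  Frank Harris (Berlin) bought Tool Q for $148.37
  Frank Harris (Berlin) bought Device N for $17.65

Total per person:
  Frank Harris: $386.90
  Grace Taylor: $100.19

Top spender: Frank Harris ($386.90)

Frank Harris ($386.90)


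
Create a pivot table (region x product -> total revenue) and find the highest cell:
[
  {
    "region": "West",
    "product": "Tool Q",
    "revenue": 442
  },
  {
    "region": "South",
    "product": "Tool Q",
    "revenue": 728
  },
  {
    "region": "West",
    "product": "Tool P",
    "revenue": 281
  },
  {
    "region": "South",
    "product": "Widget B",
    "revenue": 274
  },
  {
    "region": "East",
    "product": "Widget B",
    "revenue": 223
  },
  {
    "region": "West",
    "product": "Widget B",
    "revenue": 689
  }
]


Pivot: region (rows) x product (columns) -> total revenue

     Tool P        Tool Q        Widget B    
East             0             0           223  
South            0           728           274  
West           281           442           689  

Highest: South / Tool Q = $728

South / Tool Q = $728


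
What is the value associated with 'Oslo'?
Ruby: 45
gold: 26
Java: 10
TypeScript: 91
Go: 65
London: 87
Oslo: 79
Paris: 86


Looking up key 'Oslo'
Value: 79

79


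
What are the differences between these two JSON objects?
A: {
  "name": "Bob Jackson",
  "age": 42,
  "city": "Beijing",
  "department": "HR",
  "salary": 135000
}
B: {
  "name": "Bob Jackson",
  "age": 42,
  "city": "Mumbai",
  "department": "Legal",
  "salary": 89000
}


Comparing each field (in key order):
  name: same
  age: same
  city: DIFFERENT
  department: DIFFERENT
  salary: DIFFERENT
Differences:
  city: Beijing -> Mumbai
  department: HR -> Legal
  salary: 135000 -> 89000

3 field(s) changed

3 changes: city, department, salary


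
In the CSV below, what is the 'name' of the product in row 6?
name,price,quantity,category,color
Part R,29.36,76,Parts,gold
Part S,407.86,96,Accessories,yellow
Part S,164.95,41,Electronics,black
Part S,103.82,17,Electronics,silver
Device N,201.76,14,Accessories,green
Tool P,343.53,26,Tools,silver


Query: Row 6 ('Tool P'), column 'name'
Value: Tool P

Tool P


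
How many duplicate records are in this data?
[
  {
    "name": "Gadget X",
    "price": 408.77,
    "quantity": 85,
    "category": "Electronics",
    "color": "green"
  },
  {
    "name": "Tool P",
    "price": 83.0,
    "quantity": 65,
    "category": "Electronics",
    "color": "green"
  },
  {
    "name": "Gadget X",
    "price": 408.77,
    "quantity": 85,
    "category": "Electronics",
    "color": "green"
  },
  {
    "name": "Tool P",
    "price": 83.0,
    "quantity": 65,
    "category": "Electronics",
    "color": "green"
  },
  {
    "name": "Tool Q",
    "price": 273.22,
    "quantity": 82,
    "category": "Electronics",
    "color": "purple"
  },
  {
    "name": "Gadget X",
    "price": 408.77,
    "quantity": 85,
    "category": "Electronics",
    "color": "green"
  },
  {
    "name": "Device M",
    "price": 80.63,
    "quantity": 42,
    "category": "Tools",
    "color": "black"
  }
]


Checking 7 records for duplicates:

  Row 1: Gadget X ($408.77, qty 85)
  Row 2: Tool P ($83.0, qty 65)
  Row 3: Gadget X ($408.77, qty 85) <-- DUPLICATE
  Row 4: Tool P ($83.0, qty 65) <-- DUPLICATE
  Row 5: Tool Q ($273.22, qty 82)
  Row 6: Gadget X ($408.77, qty 85) <-- DUPLICATE
  Row 7: Device M ($80.63, qty 42)

Duplicates found: 3
Unique records: 4

3 duplicates, 4 unique


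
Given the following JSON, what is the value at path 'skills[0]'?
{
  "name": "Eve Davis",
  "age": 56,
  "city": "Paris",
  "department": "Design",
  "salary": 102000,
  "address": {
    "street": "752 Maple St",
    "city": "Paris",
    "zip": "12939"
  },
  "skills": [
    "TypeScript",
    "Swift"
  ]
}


Query: skills[0]
Path: skills -> first element
Value: TypeScript

TypeScript


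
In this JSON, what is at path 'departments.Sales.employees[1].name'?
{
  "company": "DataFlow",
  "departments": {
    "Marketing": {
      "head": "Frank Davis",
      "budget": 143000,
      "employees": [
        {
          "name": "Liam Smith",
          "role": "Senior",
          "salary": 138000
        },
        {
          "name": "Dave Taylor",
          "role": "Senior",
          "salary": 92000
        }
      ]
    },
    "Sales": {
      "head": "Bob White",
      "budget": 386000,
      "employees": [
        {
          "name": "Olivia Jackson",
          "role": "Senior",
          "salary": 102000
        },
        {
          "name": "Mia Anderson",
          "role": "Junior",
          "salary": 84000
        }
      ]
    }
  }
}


Path: departments.Sales.employees[1].name

Navigate:
  -> departments
  -> Sales
  -> employees[1].name = 'Mia Anderson'

Mia Anderson


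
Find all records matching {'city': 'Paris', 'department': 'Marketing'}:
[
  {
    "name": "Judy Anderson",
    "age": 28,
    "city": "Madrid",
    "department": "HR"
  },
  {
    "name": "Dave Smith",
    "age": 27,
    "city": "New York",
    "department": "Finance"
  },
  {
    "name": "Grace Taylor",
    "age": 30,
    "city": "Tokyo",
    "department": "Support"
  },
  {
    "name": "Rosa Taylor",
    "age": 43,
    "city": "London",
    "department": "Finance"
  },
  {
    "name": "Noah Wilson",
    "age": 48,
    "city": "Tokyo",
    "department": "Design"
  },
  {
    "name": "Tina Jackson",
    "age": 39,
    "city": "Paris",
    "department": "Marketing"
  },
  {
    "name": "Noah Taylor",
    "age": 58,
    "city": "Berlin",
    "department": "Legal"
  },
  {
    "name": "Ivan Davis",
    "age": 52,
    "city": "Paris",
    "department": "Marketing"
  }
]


Search criteria: {'city': 'Paris', 'department': 'Marketing'}

Checking 8 records:
  Judy Anderson: {city: Madrid, department: HR}
  Dave Smith: {city: New York, department: Finance}
  Grace Taylor: {city: Tokyo, department: Support}
  Rosa Taylor: {city: London, department: Finance}
  Noah Wilson: {city: Tokyo, department: Design}
  Tina Jackson: {city: Paris, department: Marketing} <-- MATCH
  Noah Taylor: {city: Berlin, department: Legal}
  Ivan Davis: {city: Paris, department: Marketing} <-- MATCH

Matches: ["Tina Jackson", "Ivan Davis"]

["Tina Jackson", "Ivan Davis"]


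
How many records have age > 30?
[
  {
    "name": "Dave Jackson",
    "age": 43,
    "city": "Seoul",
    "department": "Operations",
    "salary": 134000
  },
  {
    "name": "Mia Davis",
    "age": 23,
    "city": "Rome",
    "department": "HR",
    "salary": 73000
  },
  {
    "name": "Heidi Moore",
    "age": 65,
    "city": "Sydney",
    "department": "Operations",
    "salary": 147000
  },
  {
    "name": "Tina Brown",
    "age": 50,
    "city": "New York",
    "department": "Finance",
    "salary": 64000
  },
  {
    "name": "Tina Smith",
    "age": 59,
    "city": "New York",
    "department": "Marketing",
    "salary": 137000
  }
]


Data: 5 records
Condition: age > 30

Checking each record:
  Dave Jackson: 43 MATCH
  Mia Davis: 23
  Heidi Moore: 65 MATCH
  Tina Brown: 50 MATCH
  Tina Smith: 59 MATCH

Count: 4

4


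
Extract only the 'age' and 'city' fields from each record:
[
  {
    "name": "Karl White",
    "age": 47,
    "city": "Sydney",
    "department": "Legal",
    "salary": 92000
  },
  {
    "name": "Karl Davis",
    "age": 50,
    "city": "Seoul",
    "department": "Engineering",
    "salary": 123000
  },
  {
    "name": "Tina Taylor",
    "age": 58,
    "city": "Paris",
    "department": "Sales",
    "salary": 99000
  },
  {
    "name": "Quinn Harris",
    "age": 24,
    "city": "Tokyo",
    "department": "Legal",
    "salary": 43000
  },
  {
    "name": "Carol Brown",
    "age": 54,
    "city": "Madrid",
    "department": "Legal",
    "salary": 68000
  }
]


Original: 5 records with fields: name, age, city, department, salary
Keep: ['age', 'city']
Drop: ['name', 'department', 'salary']
Result: 5 records, 2 fields each

[
  {
    "age": 47,
    "city": "Sydney"
  },
  {
    "age": 50,
    "city": "Seoul"
  },
  {
    "age": 58,
    "city": "Paris"
  },
  {
    "age": 24,
    "city": "Tokyo"
  },
  {
    "age": 54,
    "city": "Madrid"
  }
]


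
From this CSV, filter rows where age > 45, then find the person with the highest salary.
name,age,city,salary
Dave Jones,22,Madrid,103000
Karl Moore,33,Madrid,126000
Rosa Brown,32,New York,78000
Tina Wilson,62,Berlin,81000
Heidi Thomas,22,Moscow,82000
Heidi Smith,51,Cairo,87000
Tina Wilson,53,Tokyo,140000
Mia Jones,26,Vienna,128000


Filter: age > 45
Sort by: salary (descending)

Filtered records (3):
  Tina Wilson, age 53, salary $140000
  Heidi Smith, age 51, salary $87000
  Tina Wilson, age 62, salary $81000

Highest salary: Tina Wilson ($140000)

Tina Wilson


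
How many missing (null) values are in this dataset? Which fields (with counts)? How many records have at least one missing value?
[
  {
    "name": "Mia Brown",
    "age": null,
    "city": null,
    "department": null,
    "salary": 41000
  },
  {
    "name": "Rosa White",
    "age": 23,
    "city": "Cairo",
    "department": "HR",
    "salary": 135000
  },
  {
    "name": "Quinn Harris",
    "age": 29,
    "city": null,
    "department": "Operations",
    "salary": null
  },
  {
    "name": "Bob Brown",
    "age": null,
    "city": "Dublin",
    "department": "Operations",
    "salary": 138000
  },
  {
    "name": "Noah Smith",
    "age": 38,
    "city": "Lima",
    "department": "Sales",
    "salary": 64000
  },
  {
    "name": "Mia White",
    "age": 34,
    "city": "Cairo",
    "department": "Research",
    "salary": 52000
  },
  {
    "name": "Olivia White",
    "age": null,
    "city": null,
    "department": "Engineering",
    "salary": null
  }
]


Checking for missing (null) values in 7 records:

  Mia Brown: age, city, department
  Rosa White: complete
  Quinn Harris: city, salary
  Bob Brown: age
  Noah Smith: complete
  Mia White: complete
  Olivia White: age, city, salary

Per field:
  name: 0 missing
  age: 3 missing
  city: 3 missing
  department: 1 missing
  salary: 2 missing

Total missing values: 9
Records with any missing: 4

9 missing values (age: 3, city: 3, department: 1, salary: 2); 4 incomplete records


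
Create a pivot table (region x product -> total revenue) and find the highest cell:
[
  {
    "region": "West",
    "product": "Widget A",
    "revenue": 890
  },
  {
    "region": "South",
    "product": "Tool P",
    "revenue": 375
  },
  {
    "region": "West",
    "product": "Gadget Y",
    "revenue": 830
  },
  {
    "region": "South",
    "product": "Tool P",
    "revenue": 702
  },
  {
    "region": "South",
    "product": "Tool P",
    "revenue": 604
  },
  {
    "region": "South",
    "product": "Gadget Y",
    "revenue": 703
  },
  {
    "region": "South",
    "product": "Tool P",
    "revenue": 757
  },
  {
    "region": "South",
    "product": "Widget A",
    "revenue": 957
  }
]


Pivot: region (rows) x product (columns) -> total revenue

     Gadget Y      Tool P        Widget A    
South          703          2438           957  
West           830             0           890  

Highest: South / Tool P = $2438

South / Tool P = $2438


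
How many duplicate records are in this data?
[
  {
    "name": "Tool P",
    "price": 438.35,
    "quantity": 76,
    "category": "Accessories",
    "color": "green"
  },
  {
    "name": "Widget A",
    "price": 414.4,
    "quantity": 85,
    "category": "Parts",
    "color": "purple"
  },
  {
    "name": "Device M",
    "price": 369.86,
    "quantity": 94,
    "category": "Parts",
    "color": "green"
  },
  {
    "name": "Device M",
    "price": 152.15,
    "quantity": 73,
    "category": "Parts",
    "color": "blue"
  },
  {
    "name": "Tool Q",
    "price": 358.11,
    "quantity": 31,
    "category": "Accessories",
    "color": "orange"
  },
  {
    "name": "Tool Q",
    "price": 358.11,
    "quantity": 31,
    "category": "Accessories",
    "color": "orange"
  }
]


Checking 6 records for duplicates:

  Row 1: Tool P ($438.35, qty 76)
  Row 2: Widget A ($414.4, qty 85)
  Row 3: Device M ($369.86, qty 94)
  Row 4: Device M ($152.15, qty 73)
  Row 5: Tool Q ($358.11, qty 31)
  Row 6: Tool Q ($358.11, qty 31) <-- DUPLICATE

Duplicates found: 1
Unique records: 5

1 duplicates, 5 unique


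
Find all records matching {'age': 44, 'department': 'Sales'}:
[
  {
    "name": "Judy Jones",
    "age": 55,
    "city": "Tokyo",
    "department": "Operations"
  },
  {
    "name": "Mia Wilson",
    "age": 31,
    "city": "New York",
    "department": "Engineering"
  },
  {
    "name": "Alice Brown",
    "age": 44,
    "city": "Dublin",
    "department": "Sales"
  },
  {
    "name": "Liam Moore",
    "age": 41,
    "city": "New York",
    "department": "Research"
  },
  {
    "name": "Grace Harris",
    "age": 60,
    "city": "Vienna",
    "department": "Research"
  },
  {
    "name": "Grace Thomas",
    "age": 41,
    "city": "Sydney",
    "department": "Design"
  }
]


Search criteria: {'age': 44, 'department': 'Sales'}

Checking 6 records:
  Judy Jones: {age: 55, department: Operations}
  Mia Wilson: {age: 31, department: Engineering}
  Alice Brown: {age: 44, department: Sales} <-- MATCH
  Liam Moore: {age: 41, department: Research}
  Grace Harris: {age: 60, department: Research}
  Grace Thomas: {age: 41, department: Design}

Matches: ["Alice Brown"]

["Alice Brown"]


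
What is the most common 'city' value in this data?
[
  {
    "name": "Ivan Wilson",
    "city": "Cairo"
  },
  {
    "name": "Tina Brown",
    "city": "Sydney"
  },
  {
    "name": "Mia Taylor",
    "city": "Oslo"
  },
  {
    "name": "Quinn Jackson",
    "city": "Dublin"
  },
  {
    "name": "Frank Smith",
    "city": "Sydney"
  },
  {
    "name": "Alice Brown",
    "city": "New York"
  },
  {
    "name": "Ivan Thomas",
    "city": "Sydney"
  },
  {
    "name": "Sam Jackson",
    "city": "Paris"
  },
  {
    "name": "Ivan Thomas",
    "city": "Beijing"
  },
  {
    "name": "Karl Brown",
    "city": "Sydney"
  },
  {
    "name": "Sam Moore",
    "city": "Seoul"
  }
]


Counting 'city' values across 11 records:

  Sydney: 4 ####
  Cairo: 1 #
  Oslo: 1 #
  Dublin: 1 #
  New York: 1 #
  Paris: 1 #
  Beijing: 1 #
  Seoul: 1 #

Most common: Sydney (4 times)

Sydney (4 times)


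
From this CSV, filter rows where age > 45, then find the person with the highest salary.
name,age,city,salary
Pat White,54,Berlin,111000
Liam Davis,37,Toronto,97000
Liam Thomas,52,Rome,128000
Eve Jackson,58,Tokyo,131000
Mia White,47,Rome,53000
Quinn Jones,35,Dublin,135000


Filter: age > 45
Sort by: salary (descending)

Filtered records (4):
  Eve Jackson, age 58, salary $131000
  Liam Thomas, age 52, salary $128000
  Pat White, age 54, salary $111000
  Mia White, age 47, salary $53000

Highest salary: Eve Jackson ($131000)

Eve Jackson


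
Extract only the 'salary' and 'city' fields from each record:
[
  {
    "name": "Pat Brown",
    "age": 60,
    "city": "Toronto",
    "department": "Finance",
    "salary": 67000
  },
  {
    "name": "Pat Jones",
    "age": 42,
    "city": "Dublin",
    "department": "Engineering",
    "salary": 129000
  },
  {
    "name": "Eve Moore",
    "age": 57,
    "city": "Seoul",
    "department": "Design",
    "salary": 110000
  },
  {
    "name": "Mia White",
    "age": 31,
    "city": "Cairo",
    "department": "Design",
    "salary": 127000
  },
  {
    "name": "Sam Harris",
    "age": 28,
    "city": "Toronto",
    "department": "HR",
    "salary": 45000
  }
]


Original: 5 records with fields: name, age, city, department, salary
Keep: ['salary', 'city']
Drop: ['name', 'age', 'department']
Result: 5 records, 2 fields each

[
  {
    "salary": 67000,
    "city": "Toronto"
  },
  {
    "salary": 129000,
    "city": "Dublin"
  },
  {
    "salary": 110000,
    "city": "Seoul"
  },
  {
    "salary": 127000,
    "city": "Cairo"
  },
  {
    "salary": 45000,
    "city": "Toronto"
  }
]


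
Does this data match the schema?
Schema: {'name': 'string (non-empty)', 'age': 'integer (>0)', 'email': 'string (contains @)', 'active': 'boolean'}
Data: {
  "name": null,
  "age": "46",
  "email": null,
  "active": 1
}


Validating each field against schema:
  name: FAIL (null is not a string)
  age: FAIL ("46" is not an integer)
  email: FAIL (null is not a string)
  active: FAIL (1 is not a boolean)

Result: INVALID (4 errors: name, age, email, active)

INVALID (4 errors: name, age, email, active)


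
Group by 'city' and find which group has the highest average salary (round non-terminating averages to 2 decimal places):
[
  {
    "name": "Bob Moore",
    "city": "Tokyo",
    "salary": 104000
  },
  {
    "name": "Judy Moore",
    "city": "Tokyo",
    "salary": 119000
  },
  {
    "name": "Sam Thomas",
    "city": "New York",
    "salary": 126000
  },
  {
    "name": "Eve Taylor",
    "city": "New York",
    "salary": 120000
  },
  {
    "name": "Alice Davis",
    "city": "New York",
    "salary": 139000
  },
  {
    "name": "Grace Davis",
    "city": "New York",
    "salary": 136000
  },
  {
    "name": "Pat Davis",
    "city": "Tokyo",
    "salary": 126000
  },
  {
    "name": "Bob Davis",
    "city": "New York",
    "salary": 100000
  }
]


Group by: city

Groups:
  New York: 5 people, avg salary = 621000/5 = $124200
  Tokyo: 3 people, avg salary = 349000/3 ≈ $116333.33

Highest average salary: New York ($124200)

New York ($124200)


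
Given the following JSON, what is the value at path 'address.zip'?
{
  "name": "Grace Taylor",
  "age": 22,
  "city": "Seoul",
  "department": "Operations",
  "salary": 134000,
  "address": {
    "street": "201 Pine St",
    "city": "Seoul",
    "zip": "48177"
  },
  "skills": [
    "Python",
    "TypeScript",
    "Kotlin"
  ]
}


Query: address.zip
Path: address -> zip
Value: 48177

48177


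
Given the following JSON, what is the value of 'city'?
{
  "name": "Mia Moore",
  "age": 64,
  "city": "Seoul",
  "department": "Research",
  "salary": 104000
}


Looking up field 'city'
Value: Seoul

Seoul


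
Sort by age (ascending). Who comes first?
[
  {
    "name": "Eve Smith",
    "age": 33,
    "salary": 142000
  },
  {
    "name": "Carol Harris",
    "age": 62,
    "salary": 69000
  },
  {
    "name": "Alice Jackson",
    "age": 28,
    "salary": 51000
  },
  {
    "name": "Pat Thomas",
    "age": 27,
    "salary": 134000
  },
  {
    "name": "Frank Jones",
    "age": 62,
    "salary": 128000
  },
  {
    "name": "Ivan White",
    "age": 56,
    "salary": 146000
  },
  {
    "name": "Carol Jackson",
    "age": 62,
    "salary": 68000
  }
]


Sort by: age (ascending)

Sorted order:
  1. Pat Thomas (age = 27)
  2. Alice Jackson (age = 28)
  3. Eve Smith (age = 33)
  4. Ivan White (age = 56)
  5. Carol Harris (age = 62)
  6. Frank Jones (age = 62)
  7. Carol Jackson (age = 62)

First: Pat Thomas

Pat Thomas


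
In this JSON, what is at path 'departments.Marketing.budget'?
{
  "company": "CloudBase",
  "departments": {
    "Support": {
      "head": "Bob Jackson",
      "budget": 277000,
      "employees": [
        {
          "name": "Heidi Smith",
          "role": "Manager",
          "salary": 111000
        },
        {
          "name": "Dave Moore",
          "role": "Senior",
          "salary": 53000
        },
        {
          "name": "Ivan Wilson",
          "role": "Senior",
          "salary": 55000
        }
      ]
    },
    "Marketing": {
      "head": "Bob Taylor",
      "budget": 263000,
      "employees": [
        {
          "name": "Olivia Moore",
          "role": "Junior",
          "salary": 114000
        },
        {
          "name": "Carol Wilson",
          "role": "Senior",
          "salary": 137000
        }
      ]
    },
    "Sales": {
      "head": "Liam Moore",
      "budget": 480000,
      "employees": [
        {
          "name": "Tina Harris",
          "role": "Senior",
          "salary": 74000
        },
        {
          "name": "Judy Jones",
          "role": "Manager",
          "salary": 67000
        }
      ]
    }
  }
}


Path: departments.Marketing.budget

Navigate:
  -> departments
  -> Marketing
  -> budget = 263000

263000


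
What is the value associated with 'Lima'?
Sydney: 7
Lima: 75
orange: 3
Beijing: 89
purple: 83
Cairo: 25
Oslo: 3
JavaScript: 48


Looking up key 'Lima'
Value: 75

75


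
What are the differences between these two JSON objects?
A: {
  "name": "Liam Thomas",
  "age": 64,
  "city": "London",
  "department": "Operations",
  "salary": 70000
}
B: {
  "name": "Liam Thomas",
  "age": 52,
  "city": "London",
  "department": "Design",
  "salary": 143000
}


Comparing each field (in key order):
  name: same
  age: DIFFERENT
  city: same
  department: DIFFERENT
  salary: DIFFERENT
Differences:
  age: 64 -> 52
  department: Operations -> Design
  salary: 70000 -> 143000

3 field(s) changed

3 changes: age, department, salary


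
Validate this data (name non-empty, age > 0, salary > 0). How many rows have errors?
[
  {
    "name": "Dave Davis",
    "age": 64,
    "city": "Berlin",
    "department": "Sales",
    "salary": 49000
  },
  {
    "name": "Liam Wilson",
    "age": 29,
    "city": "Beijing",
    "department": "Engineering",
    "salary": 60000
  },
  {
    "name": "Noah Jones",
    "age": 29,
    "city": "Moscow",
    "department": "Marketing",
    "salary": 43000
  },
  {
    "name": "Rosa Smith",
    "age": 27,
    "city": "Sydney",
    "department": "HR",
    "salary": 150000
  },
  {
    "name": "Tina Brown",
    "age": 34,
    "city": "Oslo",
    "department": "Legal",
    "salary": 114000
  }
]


Validating 5 records:
Rules: name non-empty, age > 0, salary > 0

  Row 1 (Dave Davis): OK
  Row 2 (Liam Wilson): OK
  Row 3 (Noah Jones): OK
  Row 4 (Rosa Smith): OK
  Row 5 (Tina Brown): OK

Total errors: 0

0 errors


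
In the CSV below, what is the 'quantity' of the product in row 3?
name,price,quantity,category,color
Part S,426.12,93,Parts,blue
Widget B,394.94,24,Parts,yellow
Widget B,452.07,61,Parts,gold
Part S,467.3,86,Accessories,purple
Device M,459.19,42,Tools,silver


Query: Row 3 ('Widget B'), column 'quantity'
Value: 61

61


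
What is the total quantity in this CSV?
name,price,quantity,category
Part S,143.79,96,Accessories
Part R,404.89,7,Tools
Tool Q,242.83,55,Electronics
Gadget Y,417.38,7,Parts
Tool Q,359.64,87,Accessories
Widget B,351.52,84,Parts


Computing total quantity:
Values: [96, 7, 55, 7, 87, 84]
Sum = 336

336


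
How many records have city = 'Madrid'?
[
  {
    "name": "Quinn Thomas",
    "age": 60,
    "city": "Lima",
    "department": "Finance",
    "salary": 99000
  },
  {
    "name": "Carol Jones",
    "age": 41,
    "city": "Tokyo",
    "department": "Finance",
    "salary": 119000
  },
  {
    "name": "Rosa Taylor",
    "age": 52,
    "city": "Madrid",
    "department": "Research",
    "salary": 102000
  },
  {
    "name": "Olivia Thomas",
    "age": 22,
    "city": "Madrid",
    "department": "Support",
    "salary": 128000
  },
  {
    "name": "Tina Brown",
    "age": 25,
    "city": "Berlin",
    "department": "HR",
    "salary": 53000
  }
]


Data: 5 records
Condition: city = 'Madrid'

Checking each record:
  Quinn Thomas: Lima
  Carol Jones: Tokyo
  Rosa Taylor: Madrid MATCH
  Olivia Thomas: Madrid MATCH
  Tina Brown: Berlin

Count: 2

2


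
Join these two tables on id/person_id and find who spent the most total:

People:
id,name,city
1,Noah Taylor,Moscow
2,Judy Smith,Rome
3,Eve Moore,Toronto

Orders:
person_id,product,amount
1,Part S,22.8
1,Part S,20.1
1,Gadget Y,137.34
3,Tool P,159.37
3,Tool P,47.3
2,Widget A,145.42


Join on: people.id = orders.person_id

Joined rows:
  Noah Taylor (Moscow) bought Part S for $22.8
  Noah Taylor (Moscow) bought Part S for $20.1
  Noah Taylor (Moscow) bought Gadget Y for $137.34
  Eve Moore (Toronto) bought Tool P for $159.37
  Eve Moore (Toronto) bought Tool P for $47.3
  Judy Smith (Rome) bought Widget A for $145.42

Total per person:
  Eve Moore: $206.67
  Noah Taylor: $180.24
  Judy Smith: $145.42

Top spender: Eve Moore ($206.67)

Eve Moore ($206.67)


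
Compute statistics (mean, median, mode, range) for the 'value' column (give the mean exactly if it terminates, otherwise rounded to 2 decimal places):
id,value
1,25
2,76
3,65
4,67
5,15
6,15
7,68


Data: [25, 76, 65, 67, 15, 15, 68]
Count: 7
Sum: 331
Mean: 331/7 ≈ 47.29 (rounded to 2 decimal places)
Sorted: [15, 15, 25, 65, 67, 68, 76]
Median: 65.0
Mode: 15 (2 times)
Range: 76 - 15 = 61
Min: 15, Max: 76

mean≈47.29, median=65.0, mode=15, range=61


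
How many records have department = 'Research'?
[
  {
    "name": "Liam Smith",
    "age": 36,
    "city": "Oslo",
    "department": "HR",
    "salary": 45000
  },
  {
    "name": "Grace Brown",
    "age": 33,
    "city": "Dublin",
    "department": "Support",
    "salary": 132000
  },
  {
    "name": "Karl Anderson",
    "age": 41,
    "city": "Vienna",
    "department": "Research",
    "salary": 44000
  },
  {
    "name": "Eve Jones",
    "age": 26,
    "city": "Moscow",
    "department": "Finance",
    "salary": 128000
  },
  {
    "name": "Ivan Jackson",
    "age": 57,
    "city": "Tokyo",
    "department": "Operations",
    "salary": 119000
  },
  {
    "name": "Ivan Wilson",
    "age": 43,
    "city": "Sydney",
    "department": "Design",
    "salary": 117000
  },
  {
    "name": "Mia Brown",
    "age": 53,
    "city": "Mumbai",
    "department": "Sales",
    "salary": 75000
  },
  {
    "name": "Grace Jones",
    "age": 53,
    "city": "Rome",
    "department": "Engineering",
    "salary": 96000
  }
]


Data: 8 records
Condition: department = 'Research'

Checking each record:
  Liam Smith: HR
  Grace Brown: Support
  Karl Anderson: Research MATCH
  Eve Jones: Finance
  Ivan Jackson: Operations
  Ivan Wilson: Design
  Mia Brown: Sales
  Grace Jones: Engineering

Count: 1

1


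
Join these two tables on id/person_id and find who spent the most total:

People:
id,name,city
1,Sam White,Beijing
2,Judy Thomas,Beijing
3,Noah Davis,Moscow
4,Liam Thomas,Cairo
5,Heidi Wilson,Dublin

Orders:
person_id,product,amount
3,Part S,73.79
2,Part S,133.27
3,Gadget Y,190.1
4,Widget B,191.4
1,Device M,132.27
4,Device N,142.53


Join on: people.id = orders.person_id

Joined rows:
  Noah Davis (Moscow) bought Part S for $73.79
  Judy Thomas (Beijing) bought Part S for $133.27
  Noah Davis (Moscow) bought Gadget Y for $190.1
  Liam Thomas (Cairo) bought Widget B for $191.4
  Sam White (Beijing) bought Device M for $132.27
  Liam Thomas (Cairo) bought Device N for $142.53

Total per person:
  Liam Thomas: $333.93
  Noah Davis: $263.89
  Judy Thomas: $133.27
  Sam White: $132.27

Top spender: Liam Thomas ($333.93)

Liam Thomas ($333.93)


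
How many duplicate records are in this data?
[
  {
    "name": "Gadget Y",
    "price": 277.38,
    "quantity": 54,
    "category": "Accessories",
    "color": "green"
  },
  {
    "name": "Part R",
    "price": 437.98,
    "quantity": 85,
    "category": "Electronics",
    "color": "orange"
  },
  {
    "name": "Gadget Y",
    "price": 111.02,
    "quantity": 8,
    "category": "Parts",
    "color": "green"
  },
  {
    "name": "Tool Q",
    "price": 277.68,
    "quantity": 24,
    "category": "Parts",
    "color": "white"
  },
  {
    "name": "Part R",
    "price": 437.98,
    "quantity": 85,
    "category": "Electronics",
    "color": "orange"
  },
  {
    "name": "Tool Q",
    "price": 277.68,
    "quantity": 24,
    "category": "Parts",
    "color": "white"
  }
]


Checking 6 records for duplicates:

  Row 1: Gadget Y ($277.38, qty 54)
  Row 2: Part R ($437.98, qty 85)
  Row 3: Gadget Y ($111.02, qty 8)
  Row 4: Tool Q ($277.68, qty 24)
  Row 5: Part R ($437.98, qty 85) <-- DUPLICATE
  Row 6: Tool Q ($277.68, qty 24) <-- DUPLICATE

Duplicates found: 2
Unique records: 4

2 duplicates, 4 unique


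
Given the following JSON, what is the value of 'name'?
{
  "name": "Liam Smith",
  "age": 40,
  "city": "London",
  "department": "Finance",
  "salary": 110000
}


Looking up field 'name'
Value: Liam Smith

Liam Smith


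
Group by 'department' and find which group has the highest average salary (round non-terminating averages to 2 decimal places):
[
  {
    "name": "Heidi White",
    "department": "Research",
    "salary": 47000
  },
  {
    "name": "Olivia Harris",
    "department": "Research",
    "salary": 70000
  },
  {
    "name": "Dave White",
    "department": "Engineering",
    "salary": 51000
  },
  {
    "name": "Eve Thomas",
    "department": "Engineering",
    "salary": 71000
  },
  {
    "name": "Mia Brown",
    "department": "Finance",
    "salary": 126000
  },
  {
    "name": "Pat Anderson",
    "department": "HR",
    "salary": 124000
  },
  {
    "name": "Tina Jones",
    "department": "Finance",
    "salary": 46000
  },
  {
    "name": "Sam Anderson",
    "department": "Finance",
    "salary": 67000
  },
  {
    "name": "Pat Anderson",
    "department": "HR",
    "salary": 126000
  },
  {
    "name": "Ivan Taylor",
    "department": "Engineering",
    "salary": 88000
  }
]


Group by: department

Groups:
  Engineering: 3 people, avg salary = 210000/3 = $70000
  Finance: 3 people, avg salary = 239000/3 ≈ $79666.67
  HR: 2 people, avg salary = 250000/2 = $125000
  Research: 2 people, avg salary = 117000/2 = $58500

Highest average salary: HR ($125000)

HR ($125000)


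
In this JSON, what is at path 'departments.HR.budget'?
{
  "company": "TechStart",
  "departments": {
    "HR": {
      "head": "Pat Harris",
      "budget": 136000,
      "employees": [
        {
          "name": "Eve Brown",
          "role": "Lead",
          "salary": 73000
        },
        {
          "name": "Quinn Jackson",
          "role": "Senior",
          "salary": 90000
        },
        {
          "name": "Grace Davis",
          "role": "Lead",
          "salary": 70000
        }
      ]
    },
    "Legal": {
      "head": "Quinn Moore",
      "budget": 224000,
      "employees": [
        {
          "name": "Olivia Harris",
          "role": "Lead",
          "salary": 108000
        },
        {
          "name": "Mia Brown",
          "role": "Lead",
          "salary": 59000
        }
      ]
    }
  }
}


Path: departments.HR.budget

Navigate:
  -> departments
  -> HR
  -> budget = 136000

136000


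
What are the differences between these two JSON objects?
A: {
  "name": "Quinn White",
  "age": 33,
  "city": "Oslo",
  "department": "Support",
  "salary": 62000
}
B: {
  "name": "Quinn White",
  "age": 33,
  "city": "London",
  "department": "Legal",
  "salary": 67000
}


Comparing each field (in key order):
  name: same
  age: same
  city: DIFFERENT
  department: DIFFERENT
  salary: DIFFERENT
Differences:
  city: Oslo -> London
  department: Support -> Legal
  salary: 62000 -> 67000

3 field(s) changed

3 changes: city, department, salary


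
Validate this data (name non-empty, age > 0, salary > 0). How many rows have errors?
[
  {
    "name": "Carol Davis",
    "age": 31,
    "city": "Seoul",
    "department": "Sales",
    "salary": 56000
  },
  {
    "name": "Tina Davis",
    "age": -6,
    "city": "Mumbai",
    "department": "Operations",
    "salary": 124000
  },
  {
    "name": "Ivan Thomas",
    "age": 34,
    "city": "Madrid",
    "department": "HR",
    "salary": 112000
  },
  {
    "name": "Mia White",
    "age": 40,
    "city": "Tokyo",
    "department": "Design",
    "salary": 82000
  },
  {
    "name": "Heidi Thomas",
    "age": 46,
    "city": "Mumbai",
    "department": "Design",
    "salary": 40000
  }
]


Validating 5 records:
Rules: name non-empty, age > 0, salary > 0

  Row 1 (Carol Davis): OK
  Row 2 (Tina Davis): negative age: -6
  Row 3 (Ivan Thomas): OK
  Row 4 (Mia White): OK
  Row 5 (Heidi Thomas): OK

Total errors: 1

1 errors


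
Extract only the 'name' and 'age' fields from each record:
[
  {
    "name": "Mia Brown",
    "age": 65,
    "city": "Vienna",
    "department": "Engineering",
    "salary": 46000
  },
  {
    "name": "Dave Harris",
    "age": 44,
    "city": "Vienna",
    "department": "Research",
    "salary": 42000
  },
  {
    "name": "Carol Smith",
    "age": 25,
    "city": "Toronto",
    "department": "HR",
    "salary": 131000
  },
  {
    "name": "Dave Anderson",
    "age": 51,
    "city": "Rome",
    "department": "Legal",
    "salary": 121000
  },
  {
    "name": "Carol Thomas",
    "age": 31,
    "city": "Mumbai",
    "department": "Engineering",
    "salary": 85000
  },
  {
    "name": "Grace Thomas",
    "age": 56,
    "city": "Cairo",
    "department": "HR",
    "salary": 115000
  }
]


Original: 6 records with fields: name, age, city, department, salary
Keep: ['name', 'age']
Drop: ['city', 'department', 'salary']
Result: 6 records, 2 fields each

[
  {
    "name": "Mia Brown",
    "age": 65
  },
  {
    "name": "Dave Harris",
    "age": 44
  },
  {
    "name": "Carol Smith",
    "age": 25
  },
  {
    "name": "Dave Anderson",
    "age": 51
  },
  {
    "name": "Carol Thomas",
    "age": 31
  },
  {
    "name": "Grace Thomas",
    "age": 56
  }
]


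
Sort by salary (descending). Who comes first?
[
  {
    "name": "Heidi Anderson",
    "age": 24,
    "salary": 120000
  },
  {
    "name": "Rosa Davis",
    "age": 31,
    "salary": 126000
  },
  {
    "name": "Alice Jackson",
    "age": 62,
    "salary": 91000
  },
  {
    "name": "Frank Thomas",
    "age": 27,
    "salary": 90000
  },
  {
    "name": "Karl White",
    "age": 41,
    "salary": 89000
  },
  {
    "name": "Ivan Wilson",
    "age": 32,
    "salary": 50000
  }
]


Sort by: salary (descending)

Sorted order:
  1. Rosa Davis (salary = 126000)
  2. Heidi Anderson (salary = 120000)
  3. Alice Jackson (salary = 91000)
  4. Frank Thomas (salary = 90000)
  5. Karl White (salary = 89000)
  6. Ivan Wilson (salary = 50000)

First: Rosa Davis

Rosa Davis
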